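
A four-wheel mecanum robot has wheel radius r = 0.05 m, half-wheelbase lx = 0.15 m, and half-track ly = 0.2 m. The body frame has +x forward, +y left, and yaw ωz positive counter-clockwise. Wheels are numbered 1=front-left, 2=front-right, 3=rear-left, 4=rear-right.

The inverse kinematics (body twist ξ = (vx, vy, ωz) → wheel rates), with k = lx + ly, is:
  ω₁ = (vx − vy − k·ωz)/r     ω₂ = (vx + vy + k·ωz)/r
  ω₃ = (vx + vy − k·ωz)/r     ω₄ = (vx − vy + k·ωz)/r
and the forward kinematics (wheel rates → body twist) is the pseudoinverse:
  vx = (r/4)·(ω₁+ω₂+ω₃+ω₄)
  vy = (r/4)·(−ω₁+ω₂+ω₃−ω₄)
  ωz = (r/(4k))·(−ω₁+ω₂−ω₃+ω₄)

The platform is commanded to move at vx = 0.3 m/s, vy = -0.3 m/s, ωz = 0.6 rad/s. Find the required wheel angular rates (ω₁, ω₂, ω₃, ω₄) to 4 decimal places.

k = lx + ly = 0.15 + 0.2 = 0.3500;  k·ωz = 0.3500·0.6 = 0.2100
ω₁ (FL) = (vx − vy − k·ωz)/r = 0.3900/0.05 = 7.8000
ω₂ (FR) = (vx + vy + k·ωz)/r = 0.2100/0.05 = 4.2000
ω₃ (RL) = (vx + vy − k·ωz)/r = -0.2100/0.05 = -4.2000
ω₄ (RR) = (vx − vy + k·ωz)/r = 0.8100/0.05 = 16.2000

(7.8000, 4.2000, -4.2000, 16.2000)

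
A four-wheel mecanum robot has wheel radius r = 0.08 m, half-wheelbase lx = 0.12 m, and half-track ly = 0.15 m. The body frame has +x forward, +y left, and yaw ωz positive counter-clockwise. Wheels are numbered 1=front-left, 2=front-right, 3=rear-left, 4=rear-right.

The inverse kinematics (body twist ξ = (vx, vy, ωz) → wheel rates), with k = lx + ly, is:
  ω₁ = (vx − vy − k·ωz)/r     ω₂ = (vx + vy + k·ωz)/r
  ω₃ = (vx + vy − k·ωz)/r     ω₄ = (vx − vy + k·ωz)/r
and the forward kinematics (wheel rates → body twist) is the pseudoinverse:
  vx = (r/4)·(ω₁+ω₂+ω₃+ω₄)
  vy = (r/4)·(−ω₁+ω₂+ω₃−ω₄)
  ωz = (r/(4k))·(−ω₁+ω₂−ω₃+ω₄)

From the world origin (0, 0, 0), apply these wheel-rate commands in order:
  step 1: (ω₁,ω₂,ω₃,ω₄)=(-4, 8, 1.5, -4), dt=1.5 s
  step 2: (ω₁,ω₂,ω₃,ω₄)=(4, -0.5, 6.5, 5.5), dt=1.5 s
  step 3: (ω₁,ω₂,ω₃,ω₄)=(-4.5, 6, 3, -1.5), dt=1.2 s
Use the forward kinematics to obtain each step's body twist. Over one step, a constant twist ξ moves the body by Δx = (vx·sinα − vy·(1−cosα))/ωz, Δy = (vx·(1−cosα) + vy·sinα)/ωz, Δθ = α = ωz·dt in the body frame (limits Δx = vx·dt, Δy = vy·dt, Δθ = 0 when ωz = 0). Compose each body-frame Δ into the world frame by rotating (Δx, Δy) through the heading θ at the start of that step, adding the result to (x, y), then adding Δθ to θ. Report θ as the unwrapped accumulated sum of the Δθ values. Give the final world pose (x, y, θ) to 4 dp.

(0.2551, 0.9437, 0.6444)

step 1: ξ=(vx,vy,ωz)=(0.0300, 0.3500, 0.4815), dt=1.5 → body Δ=(-0.1403, 0.4961, 0.7222) → world pose (-0.1403, 0.4961, 0.7222)
step 2: ξ=(vx,vy,ωz)=(0.3100, -0.0700, -0.4074), dt=1.5 → body Δ=(0.4055, -0.2363, -0.6111) → world pose (0.3202, 0.5868, 0.1111)
step 3: ξ=(vx,vy,ωz)=(0.0600, 0.3000, 0.4444), dt=1.2 → body Δ=(-0.0251, 0.3619, 0.5333) → world pose (0.2551, 0.9437, 0.6444)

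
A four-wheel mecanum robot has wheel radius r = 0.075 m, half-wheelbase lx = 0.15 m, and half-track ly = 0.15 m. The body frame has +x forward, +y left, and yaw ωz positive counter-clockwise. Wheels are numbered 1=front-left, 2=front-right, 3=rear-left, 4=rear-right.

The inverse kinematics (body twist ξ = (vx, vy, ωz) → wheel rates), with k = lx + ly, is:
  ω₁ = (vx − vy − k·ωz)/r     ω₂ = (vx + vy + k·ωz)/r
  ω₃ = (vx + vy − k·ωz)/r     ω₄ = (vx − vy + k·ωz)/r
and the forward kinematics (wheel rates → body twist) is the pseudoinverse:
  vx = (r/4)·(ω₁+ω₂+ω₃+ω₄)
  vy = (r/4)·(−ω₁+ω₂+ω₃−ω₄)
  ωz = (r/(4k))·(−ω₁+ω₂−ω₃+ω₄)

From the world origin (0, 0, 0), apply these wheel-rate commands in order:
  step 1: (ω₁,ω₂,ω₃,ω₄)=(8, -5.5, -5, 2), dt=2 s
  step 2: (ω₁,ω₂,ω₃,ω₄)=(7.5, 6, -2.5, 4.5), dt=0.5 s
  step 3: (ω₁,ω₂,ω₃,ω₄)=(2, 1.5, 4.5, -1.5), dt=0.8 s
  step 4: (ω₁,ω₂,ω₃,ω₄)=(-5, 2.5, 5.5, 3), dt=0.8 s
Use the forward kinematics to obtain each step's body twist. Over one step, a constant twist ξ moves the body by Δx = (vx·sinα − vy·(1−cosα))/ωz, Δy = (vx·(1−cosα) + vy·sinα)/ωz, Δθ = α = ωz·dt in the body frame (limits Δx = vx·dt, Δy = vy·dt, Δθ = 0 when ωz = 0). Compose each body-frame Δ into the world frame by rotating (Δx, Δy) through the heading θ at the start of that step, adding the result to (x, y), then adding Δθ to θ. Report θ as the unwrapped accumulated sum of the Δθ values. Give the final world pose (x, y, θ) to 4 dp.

step 1: ξ=(vx,vy,ωz)=(-0.0094, -0.3844, -0.4062), dt=2.0 → body Δ=(-0.3123, -0.6797, -0.8125) → world pose (-0.3123, -0.6797, -0.8125)
step 2: ξ=(vx,vy,ωz)=(0.2906, -0.1594, 0.3438), dt=0.5 → body Δ=(0.1514, -0.0668, 0.1719) → world pose (-0.2566, -0.8356, -0.6406)
step 3: ξ=(vx,vy,ωz)=(0.1219, 0.1031, -0.4062), dt=0.8 → body Δ=(0.1091, 0.0654, -0.3250) → world pose (-0.1301, -0.8484, -0.9656)
step 4: ξ=(vx,vy,ωz)=(0.1125, 0.1875, 0.3125), dt=0.8 → body Δ=(0.0704, 0.1596, 0.2500) → world pose (0.0412, -0.8155, -0.7156)

(0.0412, -0.8155, -0.7156)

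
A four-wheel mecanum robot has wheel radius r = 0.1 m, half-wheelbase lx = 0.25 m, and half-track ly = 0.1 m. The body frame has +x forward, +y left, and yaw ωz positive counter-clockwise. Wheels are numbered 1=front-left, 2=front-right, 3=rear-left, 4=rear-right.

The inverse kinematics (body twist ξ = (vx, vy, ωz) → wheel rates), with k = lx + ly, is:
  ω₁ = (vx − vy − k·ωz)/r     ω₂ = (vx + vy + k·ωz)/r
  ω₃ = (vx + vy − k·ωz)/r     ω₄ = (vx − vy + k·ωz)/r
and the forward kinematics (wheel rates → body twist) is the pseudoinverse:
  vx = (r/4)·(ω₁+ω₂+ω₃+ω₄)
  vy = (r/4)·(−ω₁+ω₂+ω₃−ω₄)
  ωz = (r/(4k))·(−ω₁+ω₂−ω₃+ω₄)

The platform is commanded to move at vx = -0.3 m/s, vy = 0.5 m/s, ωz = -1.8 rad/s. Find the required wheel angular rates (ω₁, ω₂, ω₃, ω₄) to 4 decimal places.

(-1.7000, -4.3000, 8.3000, -14.3000)

k = lx + ly = 0.25 + 0.1 = 0.3500;  k·ωz = 0.3500·-1.8 = -0.6300
ω₁ (FL) = (vx − vy − k·ωz)/r = -0.1700/0.1 = -1.7000
ω₂ (FR) = (vx + vy + k·ωz)/r = -0.4300/0.1 = -4.3000
ω₃ (RL) = (vx + vy − k·ωz)/r = 0.8300/0.1 = 8.3000
ω₄ (RR) = (vx − vy + k·ωz)/r = -1.4300/0.1 = -14.3000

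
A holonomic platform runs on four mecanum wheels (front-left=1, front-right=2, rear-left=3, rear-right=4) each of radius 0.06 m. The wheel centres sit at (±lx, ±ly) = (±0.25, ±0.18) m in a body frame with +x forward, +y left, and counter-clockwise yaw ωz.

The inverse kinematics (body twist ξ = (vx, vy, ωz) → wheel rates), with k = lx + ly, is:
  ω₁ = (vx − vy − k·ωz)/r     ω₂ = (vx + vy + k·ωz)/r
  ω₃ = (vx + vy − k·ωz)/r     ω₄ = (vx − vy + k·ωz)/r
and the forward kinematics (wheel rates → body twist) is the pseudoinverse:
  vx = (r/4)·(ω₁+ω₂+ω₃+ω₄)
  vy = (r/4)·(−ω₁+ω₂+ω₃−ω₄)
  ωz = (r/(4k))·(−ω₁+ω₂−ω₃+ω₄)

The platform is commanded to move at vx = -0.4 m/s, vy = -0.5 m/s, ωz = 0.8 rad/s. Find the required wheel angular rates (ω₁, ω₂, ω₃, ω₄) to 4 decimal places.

k = lx + ly = 0.25 + 0.18 = 0.4300;  k·ωz = 0.4300·0.8 = 0.3440
ω₁ (FL) = (vx − vy − k·ωz)/r = -0.2440/0.06 = -4.0667
ω₂ (FR) = (vx + vy + k·ωz)/r = -0.5560/0.06 = -9.2667
ω₃ (RL) = (vx + vy − k·ωz)/r = -1.2440/0.06 = -20.7333
ω₄ (RR) = (vx − vy + k·ωz)/r = 0.4440/0.06 = 7.4000

(-4.0667, -9.2667, -20.7333, 7.4000)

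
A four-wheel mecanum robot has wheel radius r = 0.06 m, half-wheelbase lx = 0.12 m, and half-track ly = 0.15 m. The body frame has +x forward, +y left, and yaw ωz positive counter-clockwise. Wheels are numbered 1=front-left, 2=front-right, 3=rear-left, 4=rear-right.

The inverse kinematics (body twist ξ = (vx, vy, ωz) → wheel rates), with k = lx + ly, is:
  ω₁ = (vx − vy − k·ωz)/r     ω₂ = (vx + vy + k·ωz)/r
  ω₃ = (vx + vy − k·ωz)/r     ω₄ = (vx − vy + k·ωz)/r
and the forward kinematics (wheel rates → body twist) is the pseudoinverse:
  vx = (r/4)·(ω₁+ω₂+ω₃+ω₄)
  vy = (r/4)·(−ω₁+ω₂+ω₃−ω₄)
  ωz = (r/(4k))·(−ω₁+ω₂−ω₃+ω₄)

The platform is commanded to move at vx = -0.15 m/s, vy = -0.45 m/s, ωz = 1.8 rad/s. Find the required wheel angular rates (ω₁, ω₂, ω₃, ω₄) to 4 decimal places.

(-3.1000, -1.9000, -18.1000, 13.1000)

k = lx + ly = 0.12 + 0.15 = 0.2700;  k·ωz = 0.2700·1.8 = 0.4860
ω₁ (FL) = (vx − vy − k·ωz)/r = -0.1860/0.06 = -3.1000
ω₂ (FR) = (vx + vy + k·ωz)/r = -0.1140/0.06 = -1.9000
ω₃ (RL) = (vx + vy − k·ωz)/r = -1.0860/0.06 = -18.1000
ω₄ (RR) = (vx − vy + k·ωz)/r = 0.7860/0.06 = 13.1000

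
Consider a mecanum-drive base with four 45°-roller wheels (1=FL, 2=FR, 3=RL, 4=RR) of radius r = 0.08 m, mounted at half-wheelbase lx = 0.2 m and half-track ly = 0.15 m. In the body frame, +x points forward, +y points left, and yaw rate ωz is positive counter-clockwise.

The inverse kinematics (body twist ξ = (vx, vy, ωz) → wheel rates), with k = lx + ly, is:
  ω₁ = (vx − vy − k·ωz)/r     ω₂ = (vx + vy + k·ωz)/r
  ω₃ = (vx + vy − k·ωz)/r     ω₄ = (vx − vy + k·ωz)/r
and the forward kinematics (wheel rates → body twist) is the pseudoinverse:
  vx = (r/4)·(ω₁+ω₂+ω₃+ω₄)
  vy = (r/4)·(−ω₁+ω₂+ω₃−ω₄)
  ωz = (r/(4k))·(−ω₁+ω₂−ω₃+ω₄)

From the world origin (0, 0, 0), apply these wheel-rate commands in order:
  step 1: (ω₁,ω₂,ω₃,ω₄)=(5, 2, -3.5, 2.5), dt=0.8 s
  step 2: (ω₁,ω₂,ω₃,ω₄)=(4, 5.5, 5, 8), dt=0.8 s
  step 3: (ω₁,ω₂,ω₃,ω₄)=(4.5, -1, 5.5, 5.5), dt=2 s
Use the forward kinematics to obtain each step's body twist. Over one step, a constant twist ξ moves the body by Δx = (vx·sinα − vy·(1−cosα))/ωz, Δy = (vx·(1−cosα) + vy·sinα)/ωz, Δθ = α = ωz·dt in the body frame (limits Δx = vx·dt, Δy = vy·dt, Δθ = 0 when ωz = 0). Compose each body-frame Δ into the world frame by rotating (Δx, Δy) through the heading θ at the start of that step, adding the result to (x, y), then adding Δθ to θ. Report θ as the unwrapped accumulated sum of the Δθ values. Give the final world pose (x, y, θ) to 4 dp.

step 1: ξ=(vx,vy,ωz)=(0.1200, -0.1800, 0.1714), dt=0.8 → body Δ=(0.1056, -0.1370, 0.1371) → world pose (0.1056, -0.1370, 0.1371)
step 2: ξ=(vx,vy,ωz)=(0.4500, -0.0300, 0.2571), dt=0.8 → body Δ=(0.3599, 0.0131, 0.2057) → world pose (0.4603, -0.0748, 0.3429)
step 3: ξ=(vx,vy,ωz)=(0.2900, -0.1100, -0.3143), dt=2.0 → body Δ=(0.4757, -0.3822, -0.6286) → world pose (1.0368, -0.2748, -0.2857)

(1.0368, -0.2748, -0.2857)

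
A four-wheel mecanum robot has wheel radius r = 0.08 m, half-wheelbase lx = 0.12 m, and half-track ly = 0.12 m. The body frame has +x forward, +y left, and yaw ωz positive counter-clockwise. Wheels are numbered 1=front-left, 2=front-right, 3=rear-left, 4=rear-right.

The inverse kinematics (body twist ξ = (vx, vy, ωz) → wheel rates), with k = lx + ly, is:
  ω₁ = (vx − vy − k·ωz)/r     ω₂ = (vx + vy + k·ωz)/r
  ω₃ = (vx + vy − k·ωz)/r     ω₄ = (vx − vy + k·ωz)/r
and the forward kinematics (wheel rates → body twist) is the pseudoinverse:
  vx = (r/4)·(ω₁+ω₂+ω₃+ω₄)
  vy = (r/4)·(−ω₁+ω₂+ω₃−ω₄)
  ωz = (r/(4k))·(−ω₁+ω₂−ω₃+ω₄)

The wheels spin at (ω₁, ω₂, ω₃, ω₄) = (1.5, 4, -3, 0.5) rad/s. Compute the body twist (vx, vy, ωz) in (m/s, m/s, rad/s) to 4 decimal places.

(0.0600, -0.0200, 0.5000)

k = lx + ly = 0.12 + 0.12 = 0.2400
ω₁+ω₂+ω₃+ω₄ = 3.0000  →  vx = (0.08/4)·3.0000 = 0.0600
−ω₁+ω₂+ω₃−ω₄ = -1.0000  →  vy = (0.08/4)·-1.0000 = -0.0200
−ω₁+ω₂−ω₃+ω₄ = 6.0000  →  ωz = (0.08/0.9600)·6.0000 = 0.5000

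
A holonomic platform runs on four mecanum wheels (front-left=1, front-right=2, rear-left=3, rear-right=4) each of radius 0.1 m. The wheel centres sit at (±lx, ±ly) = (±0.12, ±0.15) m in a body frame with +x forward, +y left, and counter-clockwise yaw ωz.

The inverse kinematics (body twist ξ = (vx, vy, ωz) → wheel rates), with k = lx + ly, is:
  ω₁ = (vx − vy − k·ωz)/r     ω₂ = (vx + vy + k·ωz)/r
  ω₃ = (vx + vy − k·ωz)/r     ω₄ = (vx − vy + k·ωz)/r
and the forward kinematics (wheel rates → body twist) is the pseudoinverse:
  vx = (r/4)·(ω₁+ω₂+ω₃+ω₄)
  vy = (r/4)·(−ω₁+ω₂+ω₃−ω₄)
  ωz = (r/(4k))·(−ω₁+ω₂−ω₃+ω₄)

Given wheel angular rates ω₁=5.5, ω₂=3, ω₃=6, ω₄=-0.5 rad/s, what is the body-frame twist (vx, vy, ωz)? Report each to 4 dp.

(0.3500, 0.1000, -0.8333)

k = lx + ly = 0.12 + 0.15 = 0.2700
ω₁+ω₂+ω₃+ω₄ = 14.0000  →  vx = (0.1/4)·14.0000 = 0.3500
−ω₁+ω₂+ω₃−ω₄ = 4.0000  →  vy = (0.1/4)·4.0000 = 0.1000
−ω₁+ω₂−ω₃+ω₄ = -9.0000  →  ωz = (0.1/1.0800)·-9.0000 = -0.8333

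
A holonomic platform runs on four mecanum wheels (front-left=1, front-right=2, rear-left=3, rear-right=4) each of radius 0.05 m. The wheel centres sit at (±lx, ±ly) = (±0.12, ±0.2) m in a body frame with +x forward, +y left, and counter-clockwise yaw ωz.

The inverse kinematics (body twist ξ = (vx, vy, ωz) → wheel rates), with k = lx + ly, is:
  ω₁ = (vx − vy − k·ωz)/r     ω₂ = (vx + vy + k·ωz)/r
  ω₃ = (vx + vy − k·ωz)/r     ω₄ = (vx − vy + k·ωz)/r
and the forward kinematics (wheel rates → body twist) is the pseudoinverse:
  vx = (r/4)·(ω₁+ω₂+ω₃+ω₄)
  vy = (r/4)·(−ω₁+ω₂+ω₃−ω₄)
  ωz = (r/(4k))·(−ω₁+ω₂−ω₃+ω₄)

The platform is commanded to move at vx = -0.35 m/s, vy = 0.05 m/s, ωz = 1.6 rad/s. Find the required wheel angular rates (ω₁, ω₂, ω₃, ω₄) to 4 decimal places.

k = lx + ly = 0.12 + 0.2 = 0.3200;  k·ωz = 0.3200·1.6 = 0.5120
ω₁ (FL) = (vx − vy − k·ωz)/r = -0.9120/0.05 = -18.2400
ω₂ (FR) = (vx + vy + k·ωz)/r = 0.2120/0.05 = 4.2400
ω₃ (RL) = (vx + vy − k·ωz)/r = -0.8120/0.05 = -16.2400
ω₄ (RR) = (vx − vy + k·ωz)/r = 0.1120/0.05 = 2.2400

(-18.2400, 4.2400, -16.2400, 2.2400)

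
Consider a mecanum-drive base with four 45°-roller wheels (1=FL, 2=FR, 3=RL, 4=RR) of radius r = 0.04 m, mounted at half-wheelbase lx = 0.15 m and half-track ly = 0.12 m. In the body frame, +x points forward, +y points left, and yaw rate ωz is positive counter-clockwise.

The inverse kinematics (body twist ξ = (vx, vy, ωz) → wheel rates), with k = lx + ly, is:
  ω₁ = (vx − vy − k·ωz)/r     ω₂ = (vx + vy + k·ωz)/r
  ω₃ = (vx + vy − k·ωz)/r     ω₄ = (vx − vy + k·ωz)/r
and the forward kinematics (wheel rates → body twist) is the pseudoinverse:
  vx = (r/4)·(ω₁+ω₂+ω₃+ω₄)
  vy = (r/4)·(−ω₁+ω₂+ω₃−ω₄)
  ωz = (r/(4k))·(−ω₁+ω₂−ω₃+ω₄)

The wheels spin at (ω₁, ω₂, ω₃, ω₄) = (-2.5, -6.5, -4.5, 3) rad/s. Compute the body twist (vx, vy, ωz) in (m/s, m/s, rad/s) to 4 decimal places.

k = lx + ly = 0.15 + 0.12 = 0.2700
ω₁+ω₂+ω₃+ω₄ = -10.5000  →  vx = (0.04/4)·-10.5000 = -0.1050
−ω₁+ω₂+ω₃−ω₄ = -11.5000  →  vy = (0.04/4)·-11.5000 = -0.1150
−ω₁+ω₂−ω₃+ω₄ = 3.5000  →  ωz = (0.04/1.0800)·3.5000 = 0.1296

(-0.1050, -0.1150, 0.1296)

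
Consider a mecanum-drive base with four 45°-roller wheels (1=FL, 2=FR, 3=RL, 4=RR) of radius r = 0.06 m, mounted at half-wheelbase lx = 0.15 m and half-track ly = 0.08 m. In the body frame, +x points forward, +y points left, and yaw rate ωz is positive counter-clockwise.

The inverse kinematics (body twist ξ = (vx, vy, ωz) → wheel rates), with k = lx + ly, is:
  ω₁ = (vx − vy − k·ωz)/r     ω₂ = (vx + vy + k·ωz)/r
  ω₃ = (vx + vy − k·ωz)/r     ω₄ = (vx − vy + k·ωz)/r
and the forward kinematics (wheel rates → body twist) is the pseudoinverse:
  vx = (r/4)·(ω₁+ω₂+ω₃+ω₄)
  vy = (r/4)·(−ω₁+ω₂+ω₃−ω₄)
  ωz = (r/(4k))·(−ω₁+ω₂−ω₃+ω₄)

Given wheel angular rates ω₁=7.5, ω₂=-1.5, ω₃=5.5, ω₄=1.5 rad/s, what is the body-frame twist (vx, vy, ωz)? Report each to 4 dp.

k = lx + ly = 0.15 + 0.08 = 0.2300
ω₁+ω₂+ω₃+ω₄ = 13.0000  →  vx = (0.06/4)·13.0000 = 0.1950
−ω₁+ω₂+ω₃−ω₄ = -5.0000  →  vy = (0.06/4)·-5.0000 = -0.0750
−ω₁+ω₂−ω₃+ω₄ = -13.0000  →  ωz = (0.06/0.9200)·-13.0000 = -0.8478

(0.1950, -0.0750, -0.8478)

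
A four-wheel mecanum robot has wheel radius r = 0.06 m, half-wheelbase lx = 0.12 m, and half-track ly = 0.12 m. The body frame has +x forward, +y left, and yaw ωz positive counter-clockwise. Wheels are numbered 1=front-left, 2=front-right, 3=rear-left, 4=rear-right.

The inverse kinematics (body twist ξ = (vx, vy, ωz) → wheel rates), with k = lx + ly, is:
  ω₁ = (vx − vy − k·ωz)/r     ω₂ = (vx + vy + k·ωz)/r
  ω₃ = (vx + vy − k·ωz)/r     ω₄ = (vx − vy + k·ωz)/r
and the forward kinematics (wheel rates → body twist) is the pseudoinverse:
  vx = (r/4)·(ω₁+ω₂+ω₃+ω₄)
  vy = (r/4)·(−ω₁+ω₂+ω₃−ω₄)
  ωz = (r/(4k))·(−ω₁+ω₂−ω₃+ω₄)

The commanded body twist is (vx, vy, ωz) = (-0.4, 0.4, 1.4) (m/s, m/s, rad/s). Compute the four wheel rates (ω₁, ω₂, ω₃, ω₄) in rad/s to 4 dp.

k = lx + ly = 0.12 + 0.12 = 0.2400;  k·ωz = 0.2400·1.4 = 0.3360
ω₁ (FL) = (vx − vy − k·ωz)/r = -1.1360/0.06 = -18.9333
ω₂ (FR) = (vx + vy + k·ωz)/r = 0.3360/0.06 = 5.6000
ω₃ (RL) = (vx + vy − k·ωz)/r = -0.3360/0.06 = -5.6000
ω₄ (RR) = (vx − vy + k·ωz)/r = -0.4640/0.06 = -7.7333

(-18.9333, 5.6000, -5.6000, -7.7333)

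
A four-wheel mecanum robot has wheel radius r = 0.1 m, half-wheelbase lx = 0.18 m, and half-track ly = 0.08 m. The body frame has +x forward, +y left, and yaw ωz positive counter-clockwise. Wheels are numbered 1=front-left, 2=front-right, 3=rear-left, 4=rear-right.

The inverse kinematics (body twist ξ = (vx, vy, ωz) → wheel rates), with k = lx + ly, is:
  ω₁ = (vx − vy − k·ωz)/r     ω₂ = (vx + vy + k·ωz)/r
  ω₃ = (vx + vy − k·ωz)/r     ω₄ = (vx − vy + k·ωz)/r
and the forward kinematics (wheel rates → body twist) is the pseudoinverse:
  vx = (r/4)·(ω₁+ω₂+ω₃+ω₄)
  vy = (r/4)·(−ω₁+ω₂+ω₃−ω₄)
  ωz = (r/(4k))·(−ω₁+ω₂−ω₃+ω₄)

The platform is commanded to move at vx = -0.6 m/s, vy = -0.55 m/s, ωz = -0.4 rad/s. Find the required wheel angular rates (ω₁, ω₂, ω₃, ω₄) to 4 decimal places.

(0.5400, -12.5400, -10.4600, -1.5400)

k = lx + ly = 0.18 + 0.08 = 0.2600;  k·ωz = 0.2600·-0.4 = -0.1040
ω₁ (FL) = (vx − vy − k·ωz)/r = 0.0540/0.1 = 0.5400
ω₂ (FR) = (vx + vy + k·ωz)/r = -1.2540/0.1 = -12.5400
ω₃ (RL) = (vx + vy − k·ωz)/r = -1.0460/0.1 = -10.4600
ω₄ (RR) = (vx − vy + k·ωz)/r = -0.1540/0.1 = -1.5400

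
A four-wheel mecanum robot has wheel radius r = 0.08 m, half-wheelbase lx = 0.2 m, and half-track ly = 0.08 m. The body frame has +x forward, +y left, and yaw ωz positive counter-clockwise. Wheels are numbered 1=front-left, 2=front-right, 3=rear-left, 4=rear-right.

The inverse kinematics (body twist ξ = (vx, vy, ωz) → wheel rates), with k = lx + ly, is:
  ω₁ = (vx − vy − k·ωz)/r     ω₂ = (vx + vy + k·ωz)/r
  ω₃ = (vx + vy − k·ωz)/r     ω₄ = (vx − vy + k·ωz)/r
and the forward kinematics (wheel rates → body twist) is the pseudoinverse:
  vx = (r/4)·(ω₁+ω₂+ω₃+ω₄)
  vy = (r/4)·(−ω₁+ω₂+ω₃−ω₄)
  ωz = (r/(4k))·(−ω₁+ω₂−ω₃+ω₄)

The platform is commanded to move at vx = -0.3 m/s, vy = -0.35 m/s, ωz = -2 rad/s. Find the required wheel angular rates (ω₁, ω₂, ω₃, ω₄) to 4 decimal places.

(7.6250, -15.1250, -1.1250, -6.3750)

k = lx + ly = 0.2 + 0.08 = 0.2800;  k·ωz = 0.2800·-2 = -0.5600
ω₁ (FL) = (vx − vy − k·ωz)/r = 0.6100/0.08 = 7.6250
ω₂ (FR) = (vx + vy + k·ωz)/r = -1.2100/0.08 = -15.1250
ω₃ (RL) = (vx + vy − k·ωz)/r = -0.0900/0.08 = -1.1250
ω₄ (RR) = (vx − vy + k·ωz)/r = -0.5100/0.08 = -6.3750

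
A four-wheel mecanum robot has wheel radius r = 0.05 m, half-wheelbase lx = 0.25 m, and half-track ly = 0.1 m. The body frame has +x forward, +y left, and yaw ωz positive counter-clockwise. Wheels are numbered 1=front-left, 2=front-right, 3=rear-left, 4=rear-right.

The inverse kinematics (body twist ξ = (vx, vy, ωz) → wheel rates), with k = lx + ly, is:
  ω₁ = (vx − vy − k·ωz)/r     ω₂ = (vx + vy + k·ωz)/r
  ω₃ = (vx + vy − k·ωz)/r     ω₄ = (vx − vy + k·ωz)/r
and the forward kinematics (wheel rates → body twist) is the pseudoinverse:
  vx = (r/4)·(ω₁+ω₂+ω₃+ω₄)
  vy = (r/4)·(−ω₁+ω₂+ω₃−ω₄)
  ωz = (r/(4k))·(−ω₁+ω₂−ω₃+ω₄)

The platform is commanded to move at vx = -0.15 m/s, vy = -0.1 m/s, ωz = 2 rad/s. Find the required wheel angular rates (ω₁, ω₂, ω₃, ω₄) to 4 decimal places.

(-15.0000, 9.0000, -19.0000, 13.0000)

k = lx + ly = 0.25 + 0.1 = 0.3500;  k·ωz = 0.3500·2 = 0.7000
ω₁ (FL) = (vx − vy − k·ωz)/r = -0.7500/0.05 = -15.0000
ω₂ (FR) = (vx + vy + k·ωz)/r = 0.4500/0.05 = 9.0000
ω₃ (RL) = (vx + vy − k·ωz)/r = -0.9500/0.05 = -19.0000
ω₄ (RR) = (vx − vy + k·ωz)/r = 0.6500/0.05 = 13.0000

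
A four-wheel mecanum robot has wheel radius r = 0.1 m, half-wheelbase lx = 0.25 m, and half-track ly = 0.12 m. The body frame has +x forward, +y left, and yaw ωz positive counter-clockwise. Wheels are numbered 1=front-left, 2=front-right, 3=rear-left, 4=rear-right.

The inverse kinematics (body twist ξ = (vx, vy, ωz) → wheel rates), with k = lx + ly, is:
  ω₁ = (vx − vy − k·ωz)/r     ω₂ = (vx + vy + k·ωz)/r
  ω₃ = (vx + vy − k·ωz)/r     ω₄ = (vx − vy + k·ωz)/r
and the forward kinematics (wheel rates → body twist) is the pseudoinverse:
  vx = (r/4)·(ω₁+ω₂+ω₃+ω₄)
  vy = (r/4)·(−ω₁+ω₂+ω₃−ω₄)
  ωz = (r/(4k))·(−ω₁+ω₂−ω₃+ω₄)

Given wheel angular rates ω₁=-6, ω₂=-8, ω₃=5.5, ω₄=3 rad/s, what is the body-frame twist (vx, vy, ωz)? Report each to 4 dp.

k = lx + ly = 0.25 + 0.12 = 0.3700
ω₁+ω₂+ω₃+ω₄ = -5.5000  →  vx = (0.1/4)·-5.5000 = -0.1375
−ω₁+ω₂+ω₃−ω₄ = 0.5000  →  vy = (0.1/4)·0.5000 = 0.0125
−ω₁+ω₂−ω₃+ω₄ = -4.5000  →  ωz = (0.1/1.4800)·-4.5000 = -0.3041

(-0.1375, 0.0125, -0.3041)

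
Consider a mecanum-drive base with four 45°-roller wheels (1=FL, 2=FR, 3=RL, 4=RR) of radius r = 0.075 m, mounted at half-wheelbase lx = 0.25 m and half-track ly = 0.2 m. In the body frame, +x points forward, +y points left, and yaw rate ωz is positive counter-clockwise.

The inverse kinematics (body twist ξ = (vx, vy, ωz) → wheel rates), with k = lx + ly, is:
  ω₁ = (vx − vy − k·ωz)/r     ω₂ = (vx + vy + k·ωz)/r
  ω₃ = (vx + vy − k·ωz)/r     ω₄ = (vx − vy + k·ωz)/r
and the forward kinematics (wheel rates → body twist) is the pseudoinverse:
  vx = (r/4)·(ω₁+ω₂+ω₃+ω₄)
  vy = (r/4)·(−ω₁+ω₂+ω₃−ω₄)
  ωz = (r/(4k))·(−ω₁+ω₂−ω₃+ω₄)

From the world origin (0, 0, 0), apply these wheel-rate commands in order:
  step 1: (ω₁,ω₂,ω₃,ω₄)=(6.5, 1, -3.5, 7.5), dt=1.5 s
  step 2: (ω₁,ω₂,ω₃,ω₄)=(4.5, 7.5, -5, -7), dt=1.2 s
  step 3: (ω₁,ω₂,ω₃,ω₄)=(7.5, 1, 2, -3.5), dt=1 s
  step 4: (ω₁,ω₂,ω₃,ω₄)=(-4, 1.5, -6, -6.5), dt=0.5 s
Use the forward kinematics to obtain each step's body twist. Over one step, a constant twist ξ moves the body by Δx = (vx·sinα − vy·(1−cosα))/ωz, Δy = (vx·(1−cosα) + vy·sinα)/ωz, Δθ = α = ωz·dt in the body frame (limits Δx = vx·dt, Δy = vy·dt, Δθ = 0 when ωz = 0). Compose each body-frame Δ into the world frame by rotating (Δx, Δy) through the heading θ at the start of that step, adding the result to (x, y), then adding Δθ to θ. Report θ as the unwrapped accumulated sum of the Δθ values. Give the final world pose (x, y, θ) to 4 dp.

step 1: ξ=(vx,vy,ωz)=(0.2156, -0.3094, 0.2292), dt=1.5 → body Δ=(0.3961, -0.3999, 0.3438) → world pose (0.3961, -0.3999, 0.3438)
step 2: ξ=(vx,vy,ωz)=(0.0000, 0.0938, 0.0417), dt=1.2 → body Δ=(-0.0028, 0.1125, 0.0500) → world pose (0.3555, -0.2950, 0.3938)
step 3: ξ=(vx,vy,ωz)=(0.1313, -0.0187, -0.5000), dt=1.0 → body Δ=(0.1213, -0.0501, -0.5000) → world pose (0.4867, -0.2948, -0.1062)
step 4: ξ=(vx,vy,ωz)=(-0.2812, 0.1125, 0.2083), dt=0.5 → body Δ=(-0.1433, 0.0488, 0.1042) → world pose (0.3494, -0.2310, -0.0021)

(0.3494, -0.2310, -0.0021)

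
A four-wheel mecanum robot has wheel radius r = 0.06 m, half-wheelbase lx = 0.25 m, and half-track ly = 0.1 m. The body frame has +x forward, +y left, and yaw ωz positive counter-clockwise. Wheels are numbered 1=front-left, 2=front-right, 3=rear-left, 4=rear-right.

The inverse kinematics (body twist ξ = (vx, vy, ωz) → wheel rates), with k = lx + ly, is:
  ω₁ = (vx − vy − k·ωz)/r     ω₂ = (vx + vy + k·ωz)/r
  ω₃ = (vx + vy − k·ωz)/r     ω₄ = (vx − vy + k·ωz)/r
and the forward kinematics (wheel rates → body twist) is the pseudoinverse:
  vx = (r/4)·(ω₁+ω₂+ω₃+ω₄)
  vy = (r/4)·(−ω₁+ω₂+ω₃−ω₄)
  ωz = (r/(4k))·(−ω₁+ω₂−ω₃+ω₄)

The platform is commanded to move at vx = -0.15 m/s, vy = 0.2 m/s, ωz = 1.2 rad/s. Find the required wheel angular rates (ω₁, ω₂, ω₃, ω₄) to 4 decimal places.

(-12.8333, 7.8333, -6.1667, 1.1667)

k = lx + ly = 0.25 + 0.1 = 0.3500;  k·ωz = 0.3500·1.2 = 0.4200
ω₁ (FL) = (vx − vy − k·ωz)/r = -0.7700/0.06 = -12.8333
ω₂ (FR) = (vx + vy + k·ωz)/r = 0.4700/0.06 = 7.8333
ω₃ (RL) = (vx + vy − k·ωz)/r = -0.3700/0.06 = -6.1667
ω₄ (RR) = (vx − vy + k·ωz)/r = 0.0700/0.06 = 1.1667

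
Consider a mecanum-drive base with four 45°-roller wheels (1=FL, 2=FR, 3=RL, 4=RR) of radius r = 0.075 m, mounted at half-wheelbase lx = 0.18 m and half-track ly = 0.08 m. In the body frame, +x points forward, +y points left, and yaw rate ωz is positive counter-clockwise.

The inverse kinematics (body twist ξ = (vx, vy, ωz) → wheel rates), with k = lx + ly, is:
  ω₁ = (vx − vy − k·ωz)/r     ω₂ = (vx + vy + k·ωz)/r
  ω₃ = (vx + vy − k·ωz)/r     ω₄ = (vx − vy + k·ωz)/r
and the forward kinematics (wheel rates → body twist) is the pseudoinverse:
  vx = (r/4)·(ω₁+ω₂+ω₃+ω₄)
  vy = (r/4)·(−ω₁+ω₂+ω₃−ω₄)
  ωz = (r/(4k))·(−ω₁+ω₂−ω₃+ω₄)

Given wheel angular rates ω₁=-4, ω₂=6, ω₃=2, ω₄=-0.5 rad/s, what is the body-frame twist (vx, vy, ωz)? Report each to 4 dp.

k = lx + ly = 0.18 + 0.08 = 0.2600
ω₁+ω₂+ω₃+ω₄ = 3.5000  →  vx = (0.075/4)·3.5000 = 0.0656
−ω₁+ω₂+ω₃−ω₄ = 12.5000  →  vy = (0.075/4)·12.5000 = 0.2344
−ω₁+ω₂−ω₃+ω₄ = 7.5000  →  ωz = (0.075/1.0400)·7.5000 = 0.5409

(0.0656, 0.2344, 0.5409)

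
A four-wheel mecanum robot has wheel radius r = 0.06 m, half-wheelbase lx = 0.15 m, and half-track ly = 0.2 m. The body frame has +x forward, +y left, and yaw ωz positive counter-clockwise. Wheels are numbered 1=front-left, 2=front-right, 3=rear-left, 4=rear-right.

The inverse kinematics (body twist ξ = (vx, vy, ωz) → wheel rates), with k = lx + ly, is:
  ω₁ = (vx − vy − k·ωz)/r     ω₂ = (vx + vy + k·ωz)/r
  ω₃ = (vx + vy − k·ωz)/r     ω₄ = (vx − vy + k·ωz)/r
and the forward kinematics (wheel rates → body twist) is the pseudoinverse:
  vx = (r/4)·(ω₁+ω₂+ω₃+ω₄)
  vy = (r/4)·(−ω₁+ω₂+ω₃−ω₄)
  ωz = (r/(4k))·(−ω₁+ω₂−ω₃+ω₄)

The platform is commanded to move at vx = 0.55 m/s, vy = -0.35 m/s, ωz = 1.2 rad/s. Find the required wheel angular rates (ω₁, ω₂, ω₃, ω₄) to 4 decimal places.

(8.0000, 10.3333, -3.6667, 22.0000)

k = lx + ly = 0.15 + 0.2 = 0.3500;  k·ωz = 0.3500·1.2 = 0.4200
ω₁ (FL) = (vx − vy − k·ωz)/r = 0.4800/0.06 = 8.0000
ω₂ (FR) = (vx + vy + k·ωz)/r = 0.6200/0.06 = 10.3333
ω₃ (RL) = (vx + vy − k·ωz)/r = -0.2200/0.06 = -3.6667
ω₄ (RR) = (vx − vy + k·ωz)/r = 1.3200/0.06 = 22.0000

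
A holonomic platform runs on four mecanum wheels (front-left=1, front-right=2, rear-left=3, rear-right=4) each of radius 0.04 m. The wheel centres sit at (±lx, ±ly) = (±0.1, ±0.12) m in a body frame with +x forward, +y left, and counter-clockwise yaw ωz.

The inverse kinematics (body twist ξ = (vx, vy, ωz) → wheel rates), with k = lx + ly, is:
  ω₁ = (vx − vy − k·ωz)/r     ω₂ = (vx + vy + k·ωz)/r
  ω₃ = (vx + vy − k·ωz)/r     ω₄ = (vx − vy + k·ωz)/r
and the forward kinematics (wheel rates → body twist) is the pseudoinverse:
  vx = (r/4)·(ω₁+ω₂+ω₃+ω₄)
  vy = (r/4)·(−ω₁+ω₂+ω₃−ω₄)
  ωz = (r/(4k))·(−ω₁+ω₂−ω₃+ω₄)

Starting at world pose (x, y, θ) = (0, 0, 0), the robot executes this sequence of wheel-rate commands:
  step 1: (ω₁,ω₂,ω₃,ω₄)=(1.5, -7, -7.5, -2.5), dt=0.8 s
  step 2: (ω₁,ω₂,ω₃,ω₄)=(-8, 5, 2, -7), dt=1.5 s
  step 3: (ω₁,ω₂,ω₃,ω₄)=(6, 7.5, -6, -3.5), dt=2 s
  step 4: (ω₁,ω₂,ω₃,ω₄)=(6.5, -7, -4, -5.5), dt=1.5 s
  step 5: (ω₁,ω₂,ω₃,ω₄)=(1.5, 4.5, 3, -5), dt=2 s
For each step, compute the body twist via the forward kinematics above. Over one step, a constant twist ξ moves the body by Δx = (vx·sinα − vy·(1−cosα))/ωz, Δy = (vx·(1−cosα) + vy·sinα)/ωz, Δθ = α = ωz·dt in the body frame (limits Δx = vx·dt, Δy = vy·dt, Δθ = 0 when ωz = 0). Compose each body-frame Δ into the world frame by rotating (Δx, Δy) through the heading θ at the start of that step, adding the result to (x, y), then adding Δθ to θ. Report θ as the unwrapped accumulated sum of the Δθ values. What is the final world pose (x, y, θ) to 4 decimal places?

step 1: ξ=(vx,vy,ωz)=(-0.1550, -0.1350, -0.1591), dt=0.8 → body Δ=(-0.1305, -0.0998, -0.1273) → world pose (-0.1305, -0.0998, -0.1273)
step 2: ξ=(vx,vy,ωz)=(-0.0800, 0.2200, 0.1818), dt=1.5 → body Δ=(-0.1632, 0.3097, 0.2727) → world pose (-0.2531, 0.2280, 0.1455)
step 3: ξ=(vx,vy,ωz)=(0.0400, -0.0100, 0.1818), dt=2.0 → body Δ=(0.0818, -0.0052, 0.3636) → world pose (-0.1714, 0.2348, 0.5091)
step 4: ξ=(vx,vy,ωz)=(-0.1000, -0.1200, -0.6818), dt=1.5 → body Δ=(-0.2095, -0.0800, -1.0227) → world pose (-0.3154, 0.0629, -0.5136)
step 5: ξ=(vx,vy,ωz)=(0.0400, 0.1100, -0.2273), dt=2.0 → body Δ=(0.1264, 0.1946, -0.4545) → world pose (-0.1096, 0.1703, -0.9682)

(-0.1096, 0.1703, -0.9682)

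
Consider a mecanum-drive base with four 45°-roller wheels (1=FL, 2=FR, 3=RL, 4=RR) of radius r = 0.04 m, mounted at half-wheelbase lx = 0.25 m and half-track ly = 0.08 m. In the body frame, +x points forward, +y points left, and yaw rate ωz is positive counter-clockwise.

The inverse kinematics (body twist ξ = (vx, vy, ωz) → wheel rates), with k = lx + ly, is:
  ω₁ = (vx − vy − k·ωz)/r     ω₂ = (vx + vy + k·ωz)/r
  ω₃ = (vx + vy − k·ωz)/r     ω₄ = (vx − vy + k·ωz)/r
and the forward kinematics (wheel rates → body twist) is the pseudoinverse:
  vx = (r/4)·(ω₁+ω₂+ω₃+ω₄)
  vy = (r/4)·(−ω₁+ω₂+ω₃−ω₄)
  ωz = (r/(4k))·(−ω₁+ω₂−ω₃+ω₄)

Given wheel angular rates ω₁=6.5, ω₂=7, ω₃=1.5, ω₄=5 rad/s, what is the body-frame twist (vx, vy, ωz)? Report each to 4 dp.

(0.2000, -0.0300, 0.1212)

k = lx + ly = 0.25 + 0.08 = 0.3300
ω₁+ω₂+ω₃+ω₄ = 20.0000  →  vx = (0.04/4)·20.0000 = 0.2000
−ω₁+ω₂+ω₃−ω₄ = -3.0000  →  vy = (0.04/4)·-3.0000 = -0.0300
−ω₁+ω₂−ω₃+ω₄ = 4.0000  →  ωz = (0.04/1.3200)·4.0000 = 0.1212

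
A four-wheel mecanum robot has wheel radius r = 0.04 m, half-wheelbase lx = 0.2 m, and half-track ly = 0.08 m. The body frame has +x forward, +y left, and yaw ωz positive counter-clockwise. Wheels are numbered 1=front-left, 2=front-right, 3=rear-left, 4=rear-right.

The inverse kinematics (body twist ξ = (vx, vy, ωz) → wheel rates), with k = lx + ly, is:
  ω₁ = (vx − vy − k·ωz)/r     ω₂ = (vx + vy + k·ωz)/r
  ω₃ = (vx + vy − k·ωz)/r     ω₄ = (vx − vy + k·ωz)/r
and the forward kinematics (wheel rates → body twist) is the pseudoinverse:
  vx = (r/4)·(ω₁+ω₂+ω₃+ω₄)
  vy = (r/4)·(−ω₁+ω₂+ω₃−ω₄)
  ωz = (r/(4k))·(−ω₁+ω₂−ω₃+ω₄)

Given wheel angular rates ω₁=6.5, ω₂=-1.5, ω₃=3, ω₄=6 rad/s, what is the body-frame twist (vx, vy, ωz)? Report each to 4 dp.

k = lx + ly = 0.2 + 0.08 = 0.2800
ω₁+ω₂+ω₃+ω₄ = 14.0000  →  vx = (0.04/4)·14.0000 = 0.1400
−ω₁+ω₂+ω₃−ω₄ = -11.0000  →  vy = (0.04/4)·-11.0000 = -0.1100
−ω₁+ω₂−ω₃+ω₄ = -5.0000  →  ωz = (0.04/1.1200)·-5.0000 = -0.1786

(0.1400, -0.1100, -0.1786)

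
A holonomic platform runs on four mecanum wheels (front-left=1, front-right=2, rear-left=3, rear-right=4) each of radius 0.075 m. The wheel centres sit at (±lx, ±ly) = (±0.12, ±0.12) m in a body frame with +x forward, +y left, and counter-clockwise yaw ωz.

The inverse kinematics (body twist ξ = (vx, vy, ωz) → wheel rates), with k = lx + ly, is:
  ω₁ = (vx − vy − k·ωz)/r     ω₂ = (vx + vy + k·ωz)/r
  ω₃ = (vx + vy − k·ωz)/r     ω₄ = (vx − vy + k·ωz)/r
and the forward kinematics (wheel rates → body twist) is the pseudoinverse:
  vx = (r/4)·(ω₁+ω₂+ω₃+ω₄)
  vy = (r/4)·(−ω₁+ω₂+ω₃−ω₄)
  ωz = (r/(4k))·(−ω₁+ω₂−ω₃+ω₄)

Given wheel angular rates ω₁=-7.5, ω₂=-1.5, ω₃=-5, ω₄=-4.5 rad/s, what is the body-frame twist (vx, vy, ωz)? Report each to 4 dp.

(-0.3469, 0.1031, 0.5078)

k = lx + ly = 0.12 + 0.12 = 0.2400
ω₁+ω₂+ω₃+ω₄ = -18.5000  →  vx = (0.075/4)·-18.5000 = -0.3469
−ω₁+ω₂+ω₃−ω₄ = 5.5000  →  vy = (0.075/4)·5.5000 = 0.1031
−ω₁+ω₂−ω₃+ω₄ = 6.5000  →  ωz = (0.075/0.9600)·6.5000 = 0.5078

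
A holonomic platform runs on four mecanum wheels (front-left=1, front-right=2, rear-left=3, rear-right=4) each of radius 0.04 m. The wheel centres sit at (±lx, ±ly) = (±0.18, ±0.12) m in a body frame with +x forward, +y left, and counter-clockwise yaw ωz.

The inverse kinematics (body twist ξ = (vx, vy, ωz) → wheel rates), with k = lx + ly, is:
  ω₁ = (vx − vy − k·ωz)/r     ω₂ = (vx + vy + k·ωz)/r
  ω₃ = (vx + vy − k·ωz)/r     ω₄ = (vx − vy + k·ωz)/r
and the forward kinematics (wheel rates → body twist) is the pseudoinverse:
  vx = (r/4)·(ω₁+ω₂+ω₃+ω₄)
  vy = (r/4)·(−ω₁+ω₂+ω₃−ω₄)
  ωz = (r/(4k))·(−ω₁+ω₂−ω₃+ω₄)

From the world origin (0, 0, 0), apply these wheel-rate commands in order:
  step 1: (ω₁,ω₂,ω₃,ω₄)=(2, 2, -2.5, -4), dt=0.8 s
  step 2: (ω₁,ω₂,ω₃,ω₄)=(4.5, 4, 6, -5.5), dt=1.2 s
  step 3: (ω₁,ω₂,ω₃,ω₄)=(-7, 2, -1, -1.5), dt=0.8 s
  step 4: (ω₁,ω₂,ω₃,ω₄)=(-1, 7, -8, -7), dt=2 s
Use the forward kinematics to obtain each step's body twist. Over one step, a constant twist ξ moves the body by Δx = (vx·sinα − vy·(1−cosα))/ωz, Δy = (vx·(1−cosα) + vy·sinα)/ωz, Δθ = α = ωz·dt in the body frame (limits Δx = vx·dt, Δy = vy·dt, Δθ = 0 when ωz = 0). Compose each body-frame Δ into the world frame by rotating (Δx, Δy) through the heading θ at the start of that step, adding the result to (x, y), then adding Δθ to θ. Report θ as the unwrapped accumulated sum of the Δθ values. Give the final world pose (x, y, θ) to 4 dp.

step 1: ξ=(vx,vy,ωz)=(-0.0250, 0.0150, -0.0500), dt=0.8 → body Δ=(-0.0198, 0.0124, -0.0400) → world pose (-0.0198, 0.0124, -0.0400)
step 2: ξ=(vx,vy,ωz)=(0.0900, 0.1100, -0.4000), dt=1.2 → body Δ=(0.1350, 0.1016, -0.4800) → world pose (0.1192, 0.1085, -0.5200)
step 3: ξ=(vx,vy,ωz)=(-0.0750, 0.0950, 0.2833), dt=0.8 → body Δ=(-0.0681, 0.0686, 0.2267) → world pose (0.0942, 0.2018, -0.2933)
step 4: ξ=(vx,vy,ωz)=(-0.0900, 0.0700, 0.3000), dt=2.0 → body Δ=(-0.2101, 0.0794, 0.6000) → world pose (-0.0840, 0.3385, 0.3067)

(-0.0840, 0.3385, 0.3067)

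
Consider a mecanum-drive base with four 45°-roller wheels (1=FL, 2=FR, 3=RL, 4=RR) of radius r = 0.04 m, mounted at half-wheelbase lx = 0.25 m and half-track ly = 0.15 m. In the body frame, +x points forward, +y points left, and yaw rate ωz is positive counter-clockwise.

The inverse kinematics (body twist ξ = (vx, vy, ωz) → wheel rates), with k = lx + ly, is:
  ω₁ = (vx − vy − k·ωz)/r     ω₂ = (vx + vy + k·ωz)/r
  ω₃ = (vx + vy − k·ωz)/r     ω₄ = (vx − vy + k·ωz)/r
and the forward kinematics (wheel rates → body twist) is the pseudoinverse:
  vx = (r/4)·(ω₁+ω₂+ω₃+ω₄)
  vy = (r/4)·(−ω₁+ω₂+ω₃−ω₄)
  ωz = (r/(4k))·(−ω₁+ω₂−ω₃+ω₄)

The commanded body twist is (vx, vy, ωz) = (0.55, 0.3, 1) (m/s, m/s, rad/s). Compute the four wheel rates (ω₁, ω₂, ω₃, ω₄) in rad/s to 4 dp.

(-3.7500, 31.2500, 11.2500, 16.2500)

k = lx + ly = 0.25 + 0.15 = 0.4000;  k·ωz = 0.4000·1 = 0.4000
ω₁ (FL) = (vx − vy − k·ωz)/r = -0.1500/0.04 = -3.7500
ω₂ (FR) = (vx + vy + k·ωz)/r = 1.2500/0.04 = 31.2500
ω₃ (RL) = (vx + vy − k·ωz)/r = 0.4500/0.04 = 11.2500
ω₄ (RR) = (vx − vy + k·ωz)/r = 0.6500/0.04 = 16.2500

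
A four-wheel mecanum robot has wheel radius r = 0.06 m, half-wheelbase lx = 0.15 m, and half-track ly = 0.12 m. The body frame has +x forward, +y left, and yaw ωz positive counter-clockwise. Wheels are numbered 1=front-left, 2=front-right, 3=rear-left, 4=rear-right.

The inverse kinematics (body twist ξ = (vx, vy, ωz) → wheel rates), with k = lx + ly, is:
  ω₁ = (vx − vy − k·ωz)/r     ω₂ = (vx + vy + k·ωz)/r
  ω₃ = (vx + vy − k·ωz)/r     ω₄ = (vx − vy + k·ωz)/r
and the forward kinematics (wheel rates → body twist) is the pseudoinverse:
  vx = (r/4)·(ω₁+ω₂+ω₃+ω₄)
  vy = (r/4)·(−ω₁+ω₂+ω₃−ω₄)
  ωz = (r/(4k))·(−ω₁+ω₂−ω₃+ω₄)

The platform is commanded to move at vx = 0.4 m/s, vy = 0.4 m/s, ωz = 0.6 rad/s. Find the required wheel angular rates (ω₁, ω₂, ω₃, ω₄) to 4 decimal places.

(-2.7000, 16.0333, 10.6333, 2.7000)

k = lx + ly = 0.15 + 0.12 = 0.2700;  k·ωz = 0.2700·0.6 = 0.1620
ω₁ (FL) = (vx − vy − k·ωz)/r = -0.1620/0.06 = -2.7000
ω₂ (FR) = (vx + vy + k·ωz)/r = 0.9620/0.06 = 16.0333
ω₃ (RL) = (vx + vy − k·ωz)/r = 0.6380/0.06 = 10.6333
ω₄ (RR) = (vx − vy + k·ωz)/r = 0.1620/0.06 = 2.7000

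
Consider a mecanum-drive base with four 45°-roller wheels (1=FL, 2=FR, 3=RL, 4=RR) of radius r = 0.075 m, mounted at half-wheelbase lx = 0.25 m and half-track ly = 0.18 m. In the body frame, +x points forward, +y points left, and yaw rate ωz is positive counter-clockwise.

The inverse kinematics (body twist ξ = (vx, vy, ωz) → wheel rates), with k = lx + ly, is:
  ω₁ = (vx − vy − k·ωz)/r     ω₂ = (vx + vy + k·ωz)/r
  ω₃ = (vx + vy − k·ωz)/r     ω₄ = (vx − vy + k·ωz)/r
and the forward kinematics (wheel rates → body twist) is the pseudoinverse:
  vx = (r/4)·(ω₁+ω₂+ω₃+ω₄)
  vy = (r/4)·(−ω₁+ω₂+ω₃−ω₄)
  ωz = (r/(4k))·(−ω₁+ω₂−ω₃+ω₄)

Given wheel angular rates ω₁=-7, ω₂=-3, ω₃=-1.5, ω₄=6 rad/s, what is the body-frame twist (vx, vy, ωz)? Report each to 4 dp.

k = lx + ly = 0.25 + 0.18 = 0.4300
ω₁+ω₂+ω₃+ω₄ = -5.5000  →  vx = (0.075/4)·-5.5000 = -0.1031
−ω₁+ω₂+ω₃−ω₄ = -3.5000  →  vy = (0.075/4)·-3.5000 = -0.0656
−ω₁+ω₂−ω₃+ω₄ = 11.5000  →  ωz = (0.075/1.7200)·11.5000 = 0.5015

(-0.1031, -0.0656, 0.5015)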